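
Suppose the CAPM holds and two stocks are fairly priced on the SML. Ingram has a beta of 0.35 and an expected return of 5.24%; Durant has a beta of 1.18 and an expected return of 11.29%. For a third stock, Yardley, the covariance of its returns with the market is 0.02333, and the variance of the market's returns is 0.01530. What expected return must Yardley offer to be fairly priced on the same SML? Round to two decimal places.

MRP = (11.29% − 5.24%) / (1.18 − 0.35) = 7.2892%
R_f = 5.24% − 0.35 × 7.2892% = 2.6888%
β_Yardley = Cov / Var(R_m) = 0.02333 / 0.01530 = 1.5248
E(R_Yardley) = R_f + β × MRP = 2.6888% + 1.5248 × 7.2892% = 13.80%

13.80%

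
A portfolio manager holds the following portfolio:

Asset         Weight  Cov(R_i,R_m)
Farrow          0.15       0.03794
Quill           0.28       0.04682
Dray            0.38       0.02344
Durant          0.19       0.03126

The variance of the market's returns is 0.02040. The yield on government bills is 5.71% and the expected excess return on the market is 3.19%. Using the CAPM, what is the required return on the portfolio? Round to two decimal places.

β_Farrow = 0.03794 / 0.02040 = 1.8598
β_Quill = 0.04682 / 0.02040 = 2.2951
β_Dray = 0.02344 / 0.02040 = 1.1490
β_Durant = 0.03126 / 0.02040 = 1.5324
β_P = Σ w_i β_i = 0.15×1.8598 + 0.28×2.2951 + 0.38×1.1490 + 0.19×1.5324 = 1.6494
E(R_P) = R_f + β_P × MRP = 5.71% + 1.6494 × 3.19% = 10.97%

10.97%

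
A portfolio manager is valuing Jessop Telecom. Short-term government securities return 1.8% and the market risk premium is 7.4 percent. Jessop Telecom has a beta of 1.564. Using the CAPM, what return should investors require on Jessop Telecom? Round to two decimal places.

E(R) = R_f + β × MRP = 1.8% + 1.564 × 7.4% = 13.37%

13.37%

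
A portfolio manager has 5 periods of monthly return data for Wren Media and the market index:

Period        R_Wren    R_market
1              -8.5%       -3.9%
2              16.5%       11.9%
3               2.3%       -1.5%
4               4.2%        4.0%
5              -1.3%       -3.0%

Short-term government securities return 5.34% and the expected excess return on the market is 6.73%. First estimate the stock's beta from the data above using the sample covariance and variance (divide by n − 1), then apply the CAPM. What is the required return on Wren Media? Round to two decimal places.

Mean R_i = (-8.5 + 16.5 + 2.3 + 4.2 − 1.3) / 5 = 2.6400%
Mean R_m = (-3.9 + 11.9 − 1.5 + 4.0 − 3.0) / 5 = 1.5000%
Σ(R_i − R̄_i)(R_m − R̄_m) = 226.9500  ⇒  Cov = 226.9500 / 4 = 56.7375
Σ(R_m − R̄_m)² = 172.8200  ⇒  Var(R_m) = 172.8200 / 4 = 43.2050
β = Cov / Var(R_m) = 56.7375 / 43.2050 = 1.3132
E(R) = R_f + β × MRP = 5.34% + 1.3132 × 6.73% = 14.18%

14.18%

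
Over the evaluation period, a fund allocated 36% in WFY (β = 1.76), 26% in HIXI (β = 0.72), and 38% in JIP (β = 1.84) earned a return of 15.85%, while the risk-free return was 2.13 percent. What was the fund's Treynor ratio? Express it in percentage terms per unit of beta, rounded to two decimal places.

9.03%

β_P = 0.36×1.76 + 0.26×0.72 + 0.38×1.84 = 1.5200
Treynor = (R_P − R_f) / β_P = (15.85% − 2.13%) / 1.5200 = 13.72% / 1.5200 = 9.03%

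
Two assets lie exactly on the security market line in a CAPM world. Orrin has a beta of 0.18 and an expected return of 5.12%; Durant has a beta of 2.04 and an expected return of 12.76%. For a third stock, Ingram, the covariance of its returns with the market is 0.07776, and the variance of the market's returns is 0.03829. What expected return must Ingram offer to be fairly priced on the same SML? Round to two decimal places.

MRP = (12.76% − 5.12%) / (2.04 − 0.18) = 4.1075%
R_f = 5.12% − 0.18 × 4.1075% = 4.3807%
β_Ingram = Cov / Var(R_m) = 0.07776 / 0.03829 = 2.0308
E(R_Ingram) = R_f + β × MRP = 4.3807% + 2.0308 × 4.1075% = 12.72%

12.72%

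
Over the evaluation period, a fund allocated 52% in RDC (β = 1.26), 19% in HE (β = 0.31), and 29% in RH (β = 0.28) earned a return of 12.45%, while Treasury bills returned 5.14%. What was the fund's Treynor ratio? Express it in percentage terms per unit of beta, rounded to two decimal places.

9.19%

β_P = 0.52×1.26 + 0.19×0.31 + 0.29×0.28 = 0.7953
Treynor = (R_P − R_f) / β_P = (12.45% − 5.14%) / 0.7953 = 7.31% / 0.7953 = 9.19%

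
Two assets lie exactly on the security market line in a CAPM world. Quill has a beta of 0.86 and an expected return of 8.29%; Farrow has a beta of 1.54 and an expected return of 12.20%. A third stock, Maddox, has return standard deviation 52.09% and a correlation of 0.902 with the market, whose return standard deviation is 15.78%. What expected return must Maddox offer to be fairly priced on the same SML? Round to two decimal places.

MRP = (12.20% − 8.29%) / (1.54 − 0.86) = 5.7500%
R_f = 8.29% − 0.86 × 5.7500% = 3.3450%
β_Maddox = ρ·σ_i/σ_m = 0.902 × 52.09 / 15.78 = 2.9775
E(R_Maddox) = R_f + β × MRP = 3.3450% + 2.9775 × 5.7500% = 20.47%

20.47%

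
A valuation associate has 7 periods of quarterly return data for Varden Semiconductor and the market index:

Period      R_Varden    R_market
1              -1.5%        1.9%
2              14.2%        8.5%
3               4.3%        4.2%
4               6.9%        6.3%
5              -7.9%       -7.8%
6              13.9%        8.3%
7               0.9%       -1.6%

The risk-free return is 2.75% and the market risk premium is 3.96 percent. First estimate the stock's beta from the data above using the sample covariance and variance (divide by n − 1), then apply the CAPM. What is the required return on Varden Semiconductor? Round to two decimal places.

7.81%

Mean R_i = (-1.5 + 14.2 + 4.3 + 6.9 − 7.9 + 13.9 + 0.9) / 7 = 4.4000%
Mean R_m = (1.9 + 8.5 + 4.2 + 6.3 − 7.8 + 8.3 − 1.6) / 7 = 2.8286%
Σ(R_i − R̄_i)(R_m − R̄_m) = 267.8100  ⇒  Cov = 267.8100 / 6 = 44.6350
Σ(R_m − R̄_m)² = 209.4743  ⇒  Var(R_m) = 209.4743 / 6 = 34.9124
β = Cov / Var(R_m) = 44.6350 / 34.9124 = 1.2785
E(R) = R_f + β × MRP = 2.75% + 1.2785 × 3.96% = 7.81%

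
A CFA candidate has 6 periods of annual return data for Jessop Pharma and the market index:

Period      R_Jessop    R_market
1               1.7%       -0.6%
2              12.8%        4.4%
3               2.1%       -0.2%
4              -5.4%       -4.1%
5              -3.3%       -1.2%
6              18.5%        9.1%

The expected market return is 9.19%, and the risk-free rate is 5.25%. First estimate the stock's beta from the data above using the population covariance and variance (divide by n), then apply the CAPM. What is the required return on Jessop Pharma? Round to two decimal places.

Mean R_i = (1.7 + 12.8 + 2.1 − 5.4 − 3.3 + 18.5) / 6 = 4.4000%
Mean R_m = (-0.6 + 4.4 − 0.2 − 4.1 − 1.2 + 9.1) / 6 = 1.2333%
Σ(R_i − R̄_i)(R_m − R̄_m) = 216.7700  ⇒  Cov = 216.7700 / 6 = 36.1283
Σ(R_m − R̄_m)² = 111.6933  ⇒  Var(R_m) = 111.6933 / 6 = 18.6156
β = Cov / Var(R_m) = 36.1283 / 18.6156 = 1.9408
MRP = 9.19% − 5.25% = 3.94%
E(R) = R_f + β × MRP = 5.25% + 1.9408 × 3.94% = 12.90%

12.90%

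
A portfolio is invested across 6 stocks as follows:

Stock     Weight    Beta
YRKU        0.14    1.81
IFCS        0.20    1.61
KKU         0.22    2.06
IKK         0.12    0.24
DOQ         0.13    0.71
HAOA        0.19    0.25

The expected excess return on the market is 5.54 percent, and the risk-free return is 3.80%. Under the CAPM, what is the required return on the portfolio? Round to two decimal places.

β_P = Σ w_i β_i = 0.14×1.81 + 0.20×1.61 + 0.22×2.06 + 0.12×0.24 + 0.13×0.71 + 0.19×0.25 = 1.1972
E(R_P) = R_f + β_P × MRP = 3.80% + 1.1972 × 5.54% = 10.43%

10.43%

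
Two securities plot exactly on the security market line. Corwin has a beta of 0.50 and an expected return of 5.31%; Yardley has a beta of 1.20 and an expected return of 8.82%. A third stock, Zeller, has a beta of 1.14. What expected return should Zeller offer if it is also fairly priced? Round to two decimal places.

8.52%

MRP (SML slope) = (8.82% − 5.31%) / (1.20 − 0.50) = 3.51% / 0.70 = 5.0143%
R_f (intercept) = 5.31% − 0.50 × 5.0143% = 2.8029%
E(R_Zeller) = R_f + β × MRP = 2.8029% + 1.14 × 5.0143% = 8.52%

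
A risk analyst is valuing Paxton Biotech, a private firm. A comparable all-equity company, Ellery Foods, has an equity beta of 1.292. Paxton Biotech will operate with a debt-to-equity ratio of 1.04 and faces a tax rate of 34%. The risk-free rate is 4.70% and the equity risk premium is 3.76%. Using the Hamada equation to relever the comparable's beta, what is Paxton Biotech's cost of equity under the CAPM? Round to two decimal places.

12.89%

β_L = β_U × [1 + (1 − t)(D/E)] = 1.292 × [1 + (1 − 0.34) × 1.04]
    = 1.292 × [1 + 0.66 × 1.04] = 1.292 × 1.6864 = 2.1788
E(R) = R_f + β_L × MRP = 4.70% + 2.1788 × 3.76% = 12.89%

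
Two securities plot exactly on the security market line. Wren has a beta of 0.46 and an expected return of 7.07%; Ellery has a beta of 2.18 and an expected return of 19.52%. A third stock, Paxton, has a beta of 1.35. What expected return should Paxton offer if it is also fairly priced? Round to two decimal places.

MRP (SML slope) = (19.52% − 7.07%) / (2.18 − 0.46) = 12.45% / 1.72 = 7.2384%
R_f (intercept) = 7.07% − 0.46 × 7.2384% = 3.7403%
E(R_Paxton) = R_f + β × MRP = 3.7403% + 1.35 × 7.2384% = 13.51%

13.51%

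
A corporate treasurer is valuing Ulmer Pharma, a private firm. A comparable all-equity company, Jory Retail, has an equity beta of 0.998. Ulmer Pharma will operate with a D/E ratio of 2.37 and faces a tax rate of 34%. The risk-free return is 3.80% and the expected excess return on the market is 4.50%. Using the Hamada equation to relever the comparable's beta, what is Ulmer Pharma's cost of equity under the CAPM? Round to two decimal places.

β_L = β_U × [1 + (1 − t)(D/E)] = 0.998 × [1 + (1 − 0.34) × 2.37]
    = 0.998 × [1 + 0.66 × 2.37] = 0.998 × 2.5642 = 2.5591
E(R) = R_f + β_L × MRP = 3.80% + 2.5591 × 4.50% = 15.32%

15.32%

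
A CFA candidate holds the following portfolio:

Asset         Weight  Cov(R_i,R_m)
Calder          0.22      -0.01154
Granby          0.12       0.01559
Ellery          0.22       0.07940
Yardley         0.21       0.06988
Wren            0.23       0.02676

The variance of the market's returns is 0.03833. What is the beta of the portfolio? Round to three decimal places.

0.982

β_Calder = -0.01154 / 0.03833 = -0.3011
β_Granby = 0.01559 / 0.03833 = 0.4067
β_Ellery = 0.07940 / 0.03833 = 2.0715
β_Yardley = 0.06988 / 0.03833 = 1.8231
β_Wren = 0.02676 / 0.03833 = 0.6981
β_P = Σ w_i β_i = 0.22×-0.3011 + 0.12×0.4067 + 0.22×2.0715 + 0.21×1.8231 + 0.23×0.6981 = 0.9817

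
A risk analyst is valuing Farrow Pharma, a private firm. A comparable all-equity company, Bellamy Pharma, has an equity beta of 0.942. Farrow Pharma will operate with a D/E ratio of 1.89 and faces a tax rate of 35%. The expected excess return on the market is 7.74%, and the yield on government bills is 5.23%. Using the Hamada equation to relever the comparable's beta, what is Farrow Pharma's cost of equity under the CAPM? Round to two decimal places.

21.48%

β_L = β_U × [1 + (1 − t)(D/E)] = 0.942 × [1 + (1 − 0.35) × 1.89]
    = 0.942 × [1 + 0.65 × 1.89] = 0.942 × 2.2285 = 2.0992
E(R) = R_f + β_L × MRP = 5.23% + 2.0992 × 7.74% = 21.48%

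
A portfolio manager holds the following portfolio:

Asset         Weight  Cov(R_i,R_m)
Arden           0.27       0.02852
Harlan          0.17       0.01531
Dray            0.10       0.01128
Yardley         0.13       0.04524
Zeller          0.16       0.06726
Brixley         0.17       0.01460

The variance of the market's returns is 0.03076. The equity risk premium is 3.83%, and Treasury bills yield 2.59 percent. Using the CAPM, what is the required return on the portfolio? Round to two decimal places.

β_Arden = 0.02852 / 0.03076 = 0.9272
β_Harlan = 0.01531 / 0.03076 = 0.4977
β_Dray = 0.01128 / 0.03076 = 0.3667
β_Yardley = 0.04524 / 0.03076 = 1.4707
β_Zeller = 0.06726 / 0.03076 = 2.1866
β_Brixley = 0.01460 / 0.03076 = 0.4746
β_P = Σ w_i β_i = 0.27×0.9272 + 0.17×0.4977 + 0.10×0.3667 + 0.13×1.4707 + 0.16×2.1866 + 0.17×0.4746 = 0.9934
E(R_P) = R_f + β_P × MRP = 2.59% + 0.9934 × 3.83% = 6.39%

6.39%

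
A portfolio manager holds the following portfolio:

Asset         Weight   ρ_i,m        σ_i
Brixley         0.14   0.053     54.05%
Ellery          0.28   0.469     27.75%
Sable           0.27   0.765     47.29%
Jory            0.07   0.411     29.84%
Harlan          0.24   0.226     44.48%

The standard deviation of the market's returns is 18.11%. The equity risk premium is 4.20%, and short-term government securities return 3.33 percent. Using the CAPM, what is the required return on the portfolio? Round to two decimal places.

β_Brixley = 0.053 × 54.05% / 18.11% = 0.1582
β_Ellery = 0.469 × 27.75% / 18.11% = 0.7186
β_Sable = 0.765 × 47.29% / 18.11% = 1.9976
β_Jory = 0.411 × 29.84% / 18.11% = 0.6772
β_Harlan = 0.226 × 44.48% / 18.11% = 0.5551
β_P = Σ w_i β_i = 0.14×0.1582 + 0.28×0.7186 + 0.27×1.9976 + 0.07×0.6772 + 0.24×0.5551 = 0.9433
E(R_P) = R_f + β_P × MRP = 3.33% + 0.9433 × 4.20% = 7.29%

7.29%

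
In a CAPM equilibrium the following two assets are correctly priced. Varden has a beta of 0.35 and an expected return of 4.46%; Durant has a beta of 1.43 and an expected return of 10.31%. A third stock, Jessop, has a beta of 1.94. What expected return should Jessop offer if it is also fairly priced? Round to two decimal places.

MRP (SML slope) = (10.31% − 4.46%) / (1.43 − 0.35) = 5.85% / 1.08 = 5.4167%
R_f (intercept) = 4.46% − 0.35 × 5.4167% = 2.5642%
E(R_Jessop) = R_f + β × MRP = 2.5642% + 1.94 × 5.4167% = 13.07%

13.07%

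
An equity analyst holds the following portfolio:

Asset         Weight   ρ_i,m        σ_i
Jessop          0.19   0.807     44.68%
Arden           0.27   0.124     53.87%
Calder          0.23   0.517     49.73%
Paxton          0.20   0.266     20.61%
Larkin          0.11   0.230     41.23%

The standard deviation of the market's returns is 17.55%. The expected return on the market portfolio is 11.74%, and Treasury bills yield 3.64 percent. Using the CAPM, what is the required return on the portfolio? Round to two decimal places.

β_Jessop = 0.807 × 44.68% / 17.55% = 2.0545
β_Arden = 0.124 × 53.87% / 17.55% = 0.3806
β_Calder = 0.517 × 49.73% / 17.55% = 1.4650
β_Paxton = 0.266 × 20.61% / 17.55% = 0.3124
β_Larkin = 0.230 × 41.23% / 17.55% = 0.5403
β_P = Σ w_i β_i = 0.19×2.0545 + 0.27×0.3806 + 0.23×1.4650 + 0.20×0.3124 + 0.11×0.5403 = 0.9520
MRP = 11.74% − 3.64% = 8.10%
E(R_P) = R_f + β_P × MRP = 3.64% + 0.9520 × 8.10% = 11.35%

11.35%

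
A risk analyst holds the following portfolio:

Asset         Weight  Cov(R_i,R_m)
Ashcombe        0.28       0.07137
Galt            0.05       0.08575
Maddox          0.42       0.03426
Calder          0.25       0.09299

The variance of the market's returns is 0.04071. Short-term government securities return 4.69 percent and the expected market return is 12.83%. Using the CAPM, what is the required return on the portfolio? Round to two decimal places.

17.07%

β_Ashcombe = 0.07137 / 0.04071 = 1.7531
β_Galt = 0.08575 / 0.04071 = 2.1064
β_Maddox = 0.03426 / 0.04071 = 0.8416
β_Calder = 0.09299 / 0.04071 = 2.2842
β_P = Σ w_i β_i = 0.28×1.7531 + 0.05×2.1064 + 0.42×0.8416 + 0.25×2.2842 = 1.5207
MRP = 12.83% − 4.69% = 8.14%
E(R_P) = R_f + β_P × MRP = 4.69% + 1.5207 × 8.14% = 17.07%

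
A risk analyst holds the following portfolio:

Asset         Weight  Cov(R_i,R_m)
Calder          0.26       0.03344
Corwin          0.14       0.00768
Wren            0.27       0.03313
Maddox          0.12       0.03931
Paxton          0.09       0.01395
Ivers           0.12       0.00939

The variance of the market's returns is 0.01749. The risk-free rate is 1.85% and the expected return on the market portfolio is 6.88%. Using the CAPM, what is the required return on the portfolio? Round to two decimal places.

9.27%

β_Calder = 0.03344 / 0.01749 = 1.9119
β_Corwin = 0.00768 / 0.01749 = 0.4391
β_Wren = 0.03313 / 0.01749 = 1.8942
β_Maddox = 0.03931 / 0.01749 = 2.2476
β_Paxton = 0.01395 / 0.01749 = 0.7976
β_Ivers = 0.00939 / 0.01749 = 0.5369
β_P = Σ w_i β_i = 0.26×1.9119 + 0.14×0.4391 + 0.27×1.8942 + 0.12×2.2476 + 0.09×0.7976 + 0.12×0.5369 = 1.4759
MRP = 6.88% − 1.85% = 5.03%
E(R_P) = R_f + β_P × MRP = 1.85% + 1.4759 × 5.03% = 9.27%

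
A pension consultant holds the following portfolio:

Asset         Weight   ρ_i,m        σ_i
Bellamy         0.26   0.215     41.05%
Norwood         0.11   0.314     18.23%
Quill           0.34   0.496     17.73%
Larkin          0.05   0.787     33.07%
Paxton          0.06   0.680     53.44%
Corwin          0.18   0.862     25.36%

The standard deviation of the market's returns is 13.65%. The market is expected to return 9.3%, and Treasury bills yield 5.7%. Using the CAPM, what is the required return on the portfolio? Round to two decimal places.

9.22%

β_Bellamy = 0.215 × 41.05% / 13.65% = 0.6466
β_Norwood = 0.314 × 18.23% / 13.65% = 0.4194
β_Quill = 0.496 × 17.73% / 13.65% = 0.6443
β_Larkin = 0.787 × 33.07% / 13.65% = 1.9067
β_Paxton = 0.680 × 53.44% / 13.65% = 2.6622
β_Corwin = 0.862 × 25.36% / 13.65% = 1.6015
β_P = Σ w_i β_i = 0.26×0.6466 + 0.11×0.4194 + 0.34×0.6443 + 0.05×1.9067 + 0.06×2.6622 + 0.18×1.6015 = 0.9766
MRP = 9.3% − 5.7% = 3.60%
E(R_P) = R_f + β_P × MRP = 5.7% + 0.9766 × 3.6% = 9.22%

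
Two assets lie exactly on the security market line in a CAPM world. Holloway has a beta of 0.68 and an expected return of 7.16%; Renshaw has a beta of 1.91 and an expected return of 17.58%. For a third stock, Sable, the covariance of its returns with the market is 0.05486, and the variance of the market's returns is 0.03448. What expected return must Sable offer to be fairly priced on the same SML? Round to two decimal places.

14.88%

MRP = (17.58% − 7.16%) / (1.91 − 0.68) = 8.4715%
R_f = 7.16% − 0.68 × 8.4715% = 1.3994%
β_Sable = Cov / Var(R_m) = 0.05486 / 0.03448 = 1.5911
E(R_Sable) = R_f + β × MRP = 1.3994% + 1.5911 × 8.4715% = 14.88%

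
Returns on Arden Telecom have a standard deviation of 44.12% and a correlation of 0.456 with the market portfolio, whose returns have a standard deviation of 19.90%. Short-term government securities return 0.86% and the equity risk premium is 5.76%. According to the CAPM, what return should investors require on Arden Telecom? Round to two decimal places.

6.68%

β = ρ × σ_i / σ_m = 0.456 × 44.12% / 19.90% = 1.0110
E(R) = 0.86% + 1.0110 × 5.76% = 6.68%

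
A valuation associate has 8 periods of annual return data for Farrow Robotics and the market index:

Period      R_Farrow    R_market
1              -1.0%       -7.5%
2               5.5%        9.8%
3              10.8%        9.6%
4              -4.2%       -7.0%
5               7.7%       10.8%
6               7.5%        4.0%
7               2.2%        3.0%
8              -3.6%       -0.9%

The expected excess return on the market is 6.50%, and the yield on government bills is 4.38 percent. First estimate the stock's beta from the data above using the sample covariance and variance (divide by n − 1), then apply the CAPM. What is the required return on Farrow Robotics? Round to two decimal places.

Mean R_i = (-1.0 + 5.5 + 10.8 − 4.2 + 7.7 + 7.5 + 2.2 − 3.6) / 8 = 3.1125%
Mean R_m = (-7.5 + 9.8 + 9.6 − 7.0 + 10.8 + 4.0 + 3.0 − 0.9) / 8 = 2.7250%
Σ(R_i − R̄_i)(R_m − R̄_m) = 249.6275  ⇒  Cov = 249.6275 / 7 = 35.6611
Σ(R_m − R̄_m)² = 376.4950  ⇒  Var(R_m) = 376.4950 / 7 = 53.7850
β = Cov / Var(R_m) = 35.6611 / 53.7850 = 0.6630
E(R) = R_f + β × MRP = 4.38% + 0.6630 × 6.50% = 8.69%

8.69%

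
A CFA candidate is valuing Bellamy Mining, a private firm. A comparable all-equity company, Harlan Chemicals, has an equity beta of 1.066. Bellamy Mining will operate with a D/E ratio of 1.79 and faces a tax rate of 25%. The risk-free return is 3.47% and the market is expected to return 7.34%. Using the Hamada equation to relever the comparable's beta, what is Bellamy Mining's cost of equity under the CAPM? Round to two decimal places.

13.13%

β_L = β_U × [1 + (1 − t)(D/E)] = 1.066 × [1 + (1 − 0.25) × 1.79]
    = 1.066 × [1 + 0.75 × 1.79] = 1.066 × 2.3425 = 2.4971
MRP = 7.34% − 3.47% = 3.87%
E(R) = R_f + β_L × MRP = 3.47% + 2.4971 × 3.87% = 13.13%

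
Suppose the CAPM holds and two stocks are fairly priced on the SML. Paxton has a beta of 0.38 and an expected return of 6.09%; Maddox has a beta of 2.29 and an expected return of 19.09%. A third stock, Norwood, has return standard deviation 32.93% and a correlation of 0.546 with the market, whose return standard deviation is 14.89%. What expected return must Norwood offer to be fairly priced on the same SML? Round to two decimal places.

MRP = (19.09% − 6.09%) / (2.29 − 0.38) = 6.8063%
R_f = 6.09% − 0.38 × 6.8063% = 3.5036%
β_Norwood = ρ·σ_i/σ_m = 0.546 × 32.93 / 14.89 = 1.2075
E(R_Norwood) = R_f + β × MRP = 3.5036% + 1.2075 × 6.8063% = 11.72%

11.72%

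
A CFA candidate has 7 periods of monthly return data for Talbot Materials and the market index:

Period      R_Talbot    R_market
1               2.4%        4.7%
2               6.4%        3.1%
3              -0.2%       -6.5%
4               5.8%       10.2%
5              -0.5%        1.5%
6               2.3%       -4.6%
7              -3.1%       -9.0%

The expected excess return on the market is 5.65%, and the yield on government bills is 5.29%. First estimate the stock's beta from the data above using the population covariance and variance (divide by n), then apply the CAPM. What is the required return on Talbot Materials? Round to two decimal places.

Mean R_i = (2.4 + 6.4 − 0.2 + 5.8 − 0.5 + 2.3 − 3.1) / 7 = 1.8714%
Mean R_m = (4.7 + 3.1 − 6.5 + 10.2 + 1.5 − 4.6 − 9.0) / 7 = -0.0857%
Σ(R_i − R̄_i)(R_m − R̄_m) = 109.2729  ⇒  Cov = 109.2729 / 7 = 15.6104
Σ(R_m − R̄_m)² = 282.3486  ⇒  Var(R_m) = 282.3486 / 7 = 40.3355
β = Cov / Var(R_m) = 15.6104 / 40.3355 = 0.3870
E(R) = R_f + β × MRP = 5.29% + 0.3870 × 5.65% = 7.48%

7.48%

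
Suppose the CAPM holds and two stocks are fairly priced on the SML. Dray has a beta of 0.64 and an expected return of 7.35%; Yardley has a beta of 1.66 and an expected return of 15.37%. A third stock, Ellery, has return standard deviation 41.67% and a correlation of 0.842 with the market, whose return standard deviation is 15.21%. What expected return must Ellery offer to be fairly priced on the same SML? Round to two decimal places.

MRP = (15.37% − 7.35%) / (1.66 − 0.64) = 7.8627%
R_f = 7.35% − 0.64 × 7.8627% = 2.3179%
β_Ellery = ρ·σ_i/σ_m = 0.842 × 41.67 / 15.21 = 2.3068
E(R_Ellery) = R_f + β × MRP = 2.3179% + 2.3068 × 7.8627% = 20.46%

20.46%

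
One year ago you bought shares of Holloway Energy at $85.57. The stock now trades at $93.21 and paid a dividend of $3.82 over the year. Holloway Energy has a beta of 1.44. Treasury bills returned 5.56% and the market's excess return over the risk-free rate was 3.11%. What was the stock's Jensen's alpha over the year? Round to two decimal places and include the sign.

+3.35%

Realised HPR = (P1 + D1 − P0) / P0 = (93.21 + 3.82 − 85.57) / 85.57 = 11.46 / 85.57 = 13.3925%
CAPM required = R_f + β·MRP = 5.56% + 1.44 × 3.11% = 10.0384%
α = realised − required = 13.3925% − 10.0384% = +3.35%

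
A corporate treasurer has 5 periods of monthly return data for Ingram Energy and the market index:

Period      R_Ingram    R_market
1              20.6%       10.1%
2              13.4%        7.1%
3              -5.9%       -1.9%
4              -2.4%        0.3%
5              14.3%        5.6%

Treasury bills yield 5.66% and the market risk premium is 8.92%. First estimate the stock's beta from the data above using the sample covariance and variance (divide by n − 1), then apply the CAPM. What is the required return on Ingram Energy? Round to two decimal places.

26.15%

Mean R_i = (20.6 + 13.4 − 5.9 − 2.4 + 14.3) / 5 = 8.0000%
Mean R_m = (10.1 + 7.1 − 1.9 + 0.3 + 5.6) / 5 = 4.2400%
Σ(R_i − R̄_i)(R_m − R̄_m) = 224.1700  ⇒  Cov = 224.1700 / 4 = 56.0425
Σ(R_m − R̄_m)² = 97.5920  ⇒  Var(R_m) = 97.5920 / 4 = 24.3980
β = Cov / Var(R_m) = 56.0425 / 24.3980 = 2.2970
E(R) = R_f + β × MRP = 5.66% + 2.2970 × 8.92% = 26.15%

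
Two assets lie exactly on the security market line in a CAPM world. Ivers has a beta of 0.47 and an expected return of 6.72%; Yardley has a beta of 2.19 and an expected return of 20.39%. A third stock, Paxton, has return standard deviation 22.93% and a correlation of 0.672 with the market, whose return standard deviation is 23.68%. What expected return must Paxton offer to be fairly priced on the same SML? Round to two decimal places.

8.16%

MRP = (20.39% − 6.72%) / (2.19 − 0.47) = 7.9477%
R_f = 6.72% − 0.47 × 7.9477% = 2.9846%
β_Paxton = ρ·σ_i/σ_m = 0.672 × 22.93 / 23.68 = 0.6507
E(R_Paxton) = R_f + β × MRP = 2.9846% + 0.6507 × 7.9477% = 8.16%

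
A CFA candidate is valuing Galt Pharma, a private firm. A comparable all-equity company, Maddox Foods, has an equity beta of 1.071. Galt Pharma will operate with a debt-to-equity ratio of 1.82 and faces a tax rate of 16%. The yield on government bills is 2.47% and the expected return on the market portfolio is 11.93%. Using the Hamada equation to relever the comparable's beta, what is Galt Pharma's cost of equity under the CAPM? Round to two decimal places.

28.09%

β_L = β_U × [1 + (1 − t)(D/E)] = 1.071 × [1 + (1 − 0.16) × 1.82]
    = 1.071 × [1 + 0.84 × 1.82] = 1.071 × 2.5288 = 2.7083
MRP = 11.93% − 2.47% = 9.46%
E(R) = R_f + β_L × MRP = 2.47% + 2.7083 × 9.46% = 28.09%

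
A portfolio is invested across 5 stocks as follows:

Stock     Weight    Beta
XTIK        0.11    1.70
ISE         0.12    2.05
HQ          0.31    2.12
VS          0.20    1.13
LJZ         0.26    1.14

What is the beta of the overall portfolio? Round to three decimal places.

β_P = Σ w_i β_i = 0.11×1.70 + 0.12×2.05 + 0.31×2.12 + 0.20×1.13 + 0.26×1.14 = 1.6126

1.613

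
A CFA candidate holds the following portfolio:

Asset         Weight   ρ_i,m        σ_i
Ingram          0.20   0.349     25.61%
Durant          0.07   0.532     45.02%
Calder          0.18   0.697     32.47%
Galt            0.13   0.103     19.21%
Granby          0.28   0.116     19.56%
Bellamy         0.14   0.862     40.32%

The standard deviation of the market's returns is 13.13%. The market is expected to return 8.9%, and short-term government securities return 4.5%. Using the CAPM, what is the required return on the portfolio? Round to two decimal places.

β_Ingram = 0.349 × 25.61% / 13.13% = 0.6807
β_Durant = 0.532 × 45.02% / 13.13% = 1.8241
β_Calder = 0.697 × 32.47% / 13.13% = 1.7237
β_Galt = 0.103 × 19.21% / 13.13% = 0.1507
β_Granby = 0.116 × 19.56% / 13.13% = 0.1728
β_Bellamy = 0.862 × 40.32% / 13.13% = 2.6471
β_P = Σ w_i β_i = 0.20×0.6807 + 0.07×1.8241 + 0.18×1.7237 + 0.13×0.1507 + 0.28×0.1728 + 0.14×2.6471 = 1.0127
MRP = 8.9% − 4.5% = 4.40%
E(R_P) = R_f + β_P × MRP = 4.5% + 1.0127 × 4.4% = 8.96%

8.96%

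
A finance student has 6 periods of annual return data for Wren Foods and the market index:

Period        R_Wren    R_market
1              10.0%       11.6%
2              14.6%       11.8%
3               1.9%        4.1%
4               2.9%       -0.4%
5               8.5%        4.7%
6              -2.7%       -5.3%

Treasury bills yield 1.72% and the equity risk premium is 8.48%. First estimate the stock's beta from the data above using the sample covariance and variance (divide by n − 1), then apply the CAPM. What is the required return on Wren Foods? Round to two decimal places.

9.06%

Mean R_i = (10.0 + 14.6 + 1.9 + 2.9 + 8.5 − 2.7) / 6 = 5.8667%
Mean R_m = (11.6 + 11.8 + 4.1 − 0.4 + 4.7 − 5.3) / 6 = 4.4167%
Σ(R_i − R̄_i)(R_m − R̄_m) = 193.7033  ⇒  Cov = 193.7033 / 5 = 38.7407
Σ(R_m − R̄_m)² = 223.9083  ⇒  Var(R_m) = 223.9083 / 5 = 44.7817
β = Cov / Var(R_m) = 38.7407 / 44.7817 = 0.8651
E(R) = R_f + β × MRP = 1.72% + 0.8651 × 8.48% = 9.06%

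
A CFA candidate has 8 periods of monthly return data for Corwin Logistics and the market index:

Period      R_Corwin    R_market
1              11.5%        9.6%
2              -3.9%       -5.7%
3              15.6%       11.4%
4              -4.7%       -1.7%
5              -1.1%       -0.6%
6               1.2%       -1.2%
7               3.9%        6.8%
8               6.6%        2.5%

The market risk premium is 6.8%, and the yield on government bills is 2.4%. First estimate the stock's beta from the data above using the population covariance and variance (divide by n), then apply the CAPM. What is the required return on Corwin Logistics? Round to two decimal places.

Mean R_i = (11.5 − 3.9 + 15.6 − 4.7 − 1.1 + 1.2 + 3.9 + 6.6) / 8 = 3.6375%
Mean R_m = (9.6 − 5.7 + 11.4 − 1.7 − 0.6 − 1.2 + 6.8 + 2.5) / 8 = 2.6375%
Σ(R_i − R̄_i)(R_m − R̄_m) = 283.9488  ⇒  Cov = 283.9488 / 8 = 35.4936
Σ(R_m − R̄_m)² = 256.1388  ⇒  Var(R_m) = 256.1388 / 8 = 32.0174
β = Cov / Var(R_m) = 35.4936 / 32.0174 = 1.1086
E(R) = R_f + β × MRP = 2.4% + 1.1086 × 6.8% = 9.94%

9.94%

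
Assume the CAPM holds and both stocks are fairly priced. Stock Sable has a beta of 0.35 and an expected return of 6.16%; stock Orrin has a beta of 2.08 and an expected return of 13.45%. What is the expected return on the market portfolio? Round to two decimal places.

Both satisfy E(R) = R_f + β·MRP, so the slope of the SML is
MRP = (13.45% − 6.16%) / (2.08 − 0.35) = 7.29% / 1.73 = 4.2139%
R_f = E(R_Sable) − β_Sable·MRP = 6.16% − 0.35 × 4.2139% = 4.6851%
E(R_m) = R_f + MRP = 4.6851% + 4.2139% = 8.90%

8.90%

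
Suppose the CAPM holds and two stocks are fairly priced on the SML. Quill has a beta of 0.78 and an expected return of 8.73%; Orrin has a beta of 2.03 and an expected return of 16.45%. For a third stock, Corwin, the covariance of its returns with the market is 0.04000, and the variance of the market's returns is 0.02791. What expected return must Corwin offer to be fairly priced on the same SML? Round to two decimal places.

MRP = (16.45% − 8.73%) / (2.03 − 0.78) = 6.1760%
R_f = 8.73% − 0.78 × 6.1760% = 3.9127%
β_Corwin = Cov / Var(R_m) = 0.04000 / 0.02791 = 1.4332
E(R_Corwin) = R_f + β × MRP = 3.9127% + 1.4332 × 6.1760% = 12.76%

12.76%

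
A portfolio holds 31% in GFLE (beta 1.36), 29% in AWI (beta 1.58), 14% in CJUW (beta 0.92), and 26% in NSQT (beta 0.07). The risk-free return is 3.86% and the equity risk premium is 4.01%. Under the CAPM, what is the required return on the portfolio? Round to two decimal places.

β_P = Σ w_i β_i = 0.31×1.36 + 0.29×1.58 + 0.14×0.92 + 0.26×0.07 = 1.0268
E(R_P) = R_f + β_P × MRP = 3.86% + 1.0268 × 4.01% = 7.98%

7.98%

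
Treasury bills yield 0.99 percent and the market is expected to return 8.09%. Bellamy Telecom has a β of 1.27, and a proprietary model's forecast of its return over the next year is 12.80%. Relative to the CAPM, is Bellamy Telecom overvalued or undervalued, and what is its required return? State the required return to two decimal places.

Undervalued; required return 10.01%

MRP = 8.09% − 0.99% = 7.10%
Required return = R_f + β·MRP = 0.99% + 1.27 × 7.10% = 10.01%
Forecast 12.80% > required 10.01% → the stock plots above the SML → undervalued.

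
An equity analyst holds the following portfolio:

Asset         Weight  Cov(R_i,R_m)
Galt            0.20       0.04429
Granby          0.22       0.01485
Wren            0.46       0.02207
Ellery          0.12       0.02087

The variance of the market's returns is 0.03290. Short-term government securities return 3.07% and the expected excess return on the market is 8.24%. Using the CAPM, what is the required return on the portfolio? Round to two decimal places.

9.28%

β_Galt = 0.04429 / 0.03290 = 1.3462
β_Granby = 0.01485 / 0.03290 = 0.4514
β_Wren = 0.02207 / 0.03290 = 0.6708
β_Ellery = 0.02087 / 0.03290 = 0.6343
β_P = Σ w_i β_i = 0.20×1.3462 + 0.22×0.4514 + 0.46×0.6708 + 0.12×0.6343 = 0.7532
E(R_P) = R_f + β_P × MRP = 3.07% + 0.7532 × 8.24% = 9.28%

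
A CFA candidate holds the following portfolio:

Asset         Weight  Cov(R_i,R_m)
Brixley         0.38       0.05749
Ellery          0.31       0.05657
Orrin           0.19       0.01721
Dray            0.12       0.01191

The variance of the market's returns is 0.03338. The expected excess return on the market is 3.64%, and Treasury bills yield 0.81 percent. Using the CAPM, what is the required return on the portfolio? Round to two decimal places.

β_Brixley = 0.05749 / 0.03338 = 1.7223
β_Ellery = 0.05657 / 0.03338 = 1.6947
β_Orrin = 0.01721 / 0.03338 = 0.5156
β_Dray = 0.01191 / 0.03338 = 0.3568
β_P = Σ w_i β_i = 0.38×1.7223 + 0.31×1.6947 + 0.19×0.5156 + 0.12×0.3568 = 1.3206
E(R_P) = R_f + β_P × MRP = 0.81% + 1.3206 × 3.64% = 5.62%

5.62%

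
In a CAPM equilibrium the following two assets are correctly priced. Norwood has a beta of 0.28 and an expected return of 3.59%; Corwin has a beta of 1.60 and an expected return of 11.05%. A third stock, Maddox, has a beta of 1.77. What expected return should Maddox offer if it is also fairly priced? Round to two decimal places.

12.01%

MRP (SML slope) = (11.05% − 3.59%) / (1.60 − 0.28) = 7.46% / 1.32 = 5.6515%
R_f (intercept) = 3.59% − 0.28 × 5.6515% = 2.0076%
E(R_Maddox) = R_f + β × MRP = 2.0076% + 1.77 × 5.6515% = 12.01%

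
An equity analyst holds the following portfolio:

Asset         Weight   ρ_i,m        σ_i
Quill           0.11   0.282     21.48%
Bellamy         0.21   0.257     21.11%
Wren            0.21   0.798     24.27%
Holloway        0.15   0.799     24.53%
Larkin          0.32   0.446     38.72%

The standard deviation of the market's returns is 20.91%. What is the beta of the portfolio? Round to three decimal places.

0.686

β_Quill = 0.282 × 21.48% / 20.91% = 0.2897
β_Bellamy = 0.257 × 21.11% / 20.91% = 0.2595
β_Wren = 0.798 × 24.27% / 20.91% = 0.9262
β_Holloway = 0.799 × 24.53% / 20.91% = 0.9373
β_Larkin = 0.446 × 38.72% / 20.91% = 0.8259
β_P = Σ w_i β_i = 0.11×0.2897 + 0.21×0.2595 + 0.21×0.9262 + 0.15×0.9373 + 0.32×0.8259 = 0.6857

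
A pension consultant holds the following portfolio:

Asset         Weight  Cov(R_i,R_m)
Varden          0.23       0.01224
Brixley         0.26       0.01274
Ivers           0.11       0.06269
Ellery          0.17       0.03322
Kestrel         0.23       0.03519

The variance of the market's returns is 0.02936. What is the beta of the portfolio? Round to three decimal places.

0.912

β_Varden = 0.01224 / 0.02936 = 0.4169
β_Brixley = 0.01274 / 0.02936 = 0.4339
β_Ivers = 0.06269 / 0.02936 = 2.1352
β_Ellery = 0.03322 / 0.02936 = 1.1315
β_Kestrel = 0.03519 / 0.02936 = 1.1986
β_P = Σ w_i β_i = 0.23×0.4169 + 0.26×0.4339 + 0.11×2.1352 + 0.17×1.1315 + 0.23×1.1986 = 0.9116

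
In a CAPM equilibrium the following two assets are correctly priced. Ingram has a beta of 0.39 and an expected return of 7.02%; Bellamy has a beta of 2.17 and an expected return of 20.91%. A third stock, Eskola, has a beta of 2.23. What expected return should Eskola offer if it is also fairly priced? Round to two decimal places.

MRP (SML slope) = (20.91% − 7.02%) / (2.17 − 0.39) = 13.89% / 1.78 = 7.8034%
R_f (intercept) = 7.02% − 0.39 × 7.8034% = 3.9767%
E(R_Eskola) = R_f + β × MRP = 3.9767% + 2.23 × 7.8034% = 21.38%

21.38%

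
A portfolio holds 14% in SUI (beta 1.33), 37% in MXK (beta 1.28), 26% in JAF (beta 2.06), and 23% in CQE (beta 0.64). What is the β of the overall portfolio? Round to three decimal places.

1.343

β_P = Σ w_i β_i = 0.14×1.33 + 0.37×1.28 + 0.26×2.06 + 0.23×0.64 = 1.3426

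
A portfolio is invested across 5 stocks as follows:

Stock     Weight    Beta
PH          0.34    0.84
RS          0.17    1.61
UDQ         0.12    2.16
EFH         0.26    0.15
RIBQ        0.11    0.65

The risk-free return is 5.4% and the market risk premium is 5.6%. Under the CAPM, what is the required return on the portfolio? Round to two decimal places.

β_P = Σ w_i β_i = 0.34×0.84 + 0.17×1.61 + 0.12×2.16 + 0.26×0.15 + 0.11×0.65 = 0.9290
E(R_P) = R_f + β_P × MRP = 5.4% + 0.9290 × 5.6% = 10.60%

10.60%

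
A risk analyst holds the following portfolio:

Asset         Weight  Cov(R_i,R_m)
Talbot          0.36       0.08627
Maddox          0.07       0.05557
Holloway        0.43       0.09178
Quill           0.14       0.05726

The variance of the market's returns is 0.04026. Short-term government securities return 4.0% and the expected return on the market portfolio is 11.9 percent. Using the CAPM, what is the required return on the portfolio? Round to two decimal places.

20.17%

β_Talbot = 0.08627 / 0.04026 = 2.1428
β_Maddox = 0.05557 / 0.04026 = 1.3803
β_Holloway = 0.09178 / 0.04026 = 2.2797
β_Quill = 0.05726 / 0.04026 = 1.4223
β_P = Σ w_i β_i = 0.36×2.1428 + 0.07×1.3803 + 0.43×2.2797 + 0.14×1.4223 = 2.0474
MRP = 11.9% − 4.0% = 7.90%
E(R_P) = R_f + β_P × MRP = 4.0% + 2.0474 × 7.9% = 20.17%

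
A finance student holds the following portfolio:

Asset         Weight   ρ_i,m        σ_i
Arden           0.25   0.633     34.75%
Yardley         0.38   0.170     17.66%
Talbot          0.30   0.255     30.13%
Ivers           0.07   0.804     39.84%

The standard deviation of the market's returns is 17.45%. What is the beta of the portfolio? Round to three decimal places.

β_Arden = 0.633 × 34.75% / 17.45% = 1.2606
β_Yardley = 0.170 × 17.66% / 17.45% = 0.1720
β_Talbot = 0.255 × 30.13% / 17.45% = 0.4403
β_Ivers = 0.804 × 39.84% / 17.45% = 1.8356
β_P = Σ w_i β_i = 0.25×1.2606 + 0.38×0.1720 + 0.30×0.4403 + 0.07×1.8356 = 0.6411

0.641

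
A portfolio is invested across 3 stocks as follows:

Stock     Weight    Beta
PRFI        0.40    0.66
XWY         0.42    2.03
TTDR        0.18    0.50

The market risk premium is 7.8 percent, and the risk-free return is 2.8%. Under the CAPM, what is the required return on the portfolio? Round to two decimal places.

β_P = Σ w_i β_i = 0.40×0.66 + 0.42×2.03 + 0.18×0.50 = 1.2066
E(R_P) = R_f + β_P × MRP = 2.8% + 1.2066 × 7.8% = 12.21%

12.21%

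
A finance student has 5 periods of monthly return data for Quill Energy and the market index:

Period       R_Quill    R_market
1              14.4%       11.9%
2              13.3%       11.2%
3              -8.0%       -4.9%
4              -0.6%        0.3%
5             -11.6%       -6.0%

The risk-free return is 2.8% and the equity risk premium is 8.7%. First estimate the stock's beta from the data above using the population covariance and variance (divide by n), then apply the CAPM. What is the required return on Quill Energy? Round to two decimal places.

Mean R_i = (14.4 + 13.3 − 8.0 − 0.6 − 11.6) / 5 = 1.5000%
Mean R_m = (11.9 + 11.2 − 4.9 + 0.3 − 6.0) / 5 = 2.5000%
Σ(R_i − R̄_i)(R_m − R̄_m) = 410.1900  ⇒  Cov = 410.1900 / 5 = 82.0380
Σ(R_m − R̄_m)² = 295.9000  ⇒  Var(R_m) = 295.9000 / 5 = 59.1800
β = Cov / Var(R_m) = 82.0380 / 59.1800 = 1.3862
E(R) = R_f + β × MRP = 2.8% + 1.3862 × 8.7% = 14.86%

14.86%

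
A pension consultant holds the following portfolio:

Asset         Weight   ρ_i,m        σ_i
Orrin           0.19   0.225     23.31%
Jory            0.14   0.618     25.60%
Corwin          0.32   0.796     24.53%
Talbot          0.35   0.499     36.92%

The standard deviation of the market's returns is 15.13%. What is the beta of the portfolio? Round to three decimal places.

β_Orrin = 0.225 × 23.31% / 15.13% = 0.3466
β_Jory = 0.618 × 25.60% / 15.13% = 1.0457
β_Corwin = 0.796 × 24.53% / 15.13% = 1.2905
β_Talbot = 0.499 × 36.92% / 15.13% = 1.2177
β_P = Σ w_i β_i = 0.19×0.3466 + 0.14×1.0457 + 0.32×1.2905 + 0.35×1.2177 = 1.0514

1.051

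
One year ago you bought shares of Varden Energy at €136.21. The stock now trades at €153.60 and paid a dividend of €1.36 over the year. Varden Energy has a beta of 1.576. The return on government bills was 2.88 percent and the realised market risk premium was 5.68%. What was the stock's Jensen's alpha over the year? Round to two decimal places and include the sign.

Realised HPR = (P1 + D1 − P0) / P0 = (153.60 + 1.36 − 136.21) / 136.21 = 18.75 / 136.21 = 13.7655%
CAPM required = R_f + β·MRP = 2.88% + 1.576 × 5.68% = 11.83168%
α = realised − required = 13.7655% − 11.83168% = +1.93%

+1.93%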